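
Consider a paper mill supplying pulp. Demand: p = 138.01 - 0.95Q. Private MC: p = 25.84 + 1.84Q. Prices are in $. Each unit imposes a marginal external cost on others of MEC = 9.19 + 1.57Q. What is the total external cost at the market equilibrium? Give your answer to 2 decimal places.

$1638.34

Market equilibrium (private): 25.84 + 1.84Q = 138.01 - 0.95Q → Q_m = 40.2043.
Total external cost = ∫₀^{Q_m} (9.19 + 1.57Q) dQ = 9.19×40.2043 + ½×1.57×40.2043² = 1638.3403.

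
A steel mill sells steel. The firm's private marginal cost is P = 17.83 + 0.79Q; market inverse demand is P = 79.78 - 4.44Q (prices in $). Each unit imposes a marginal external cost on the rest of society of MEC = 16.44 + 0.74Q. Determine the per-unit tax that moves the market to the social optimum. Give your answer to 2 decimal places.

Social marginal cost = private MC + MEC = 34.27 + 1.53Q.
Set SMC = demand: 34.27 + 1.53Q = 79.78 - 4.44Q → Q* = 7.6231.
The Pigouvian tax equals MEC at Q*: 16.44 + 0.74×7.6231 = 22.0811.

tax = $22.08 per unit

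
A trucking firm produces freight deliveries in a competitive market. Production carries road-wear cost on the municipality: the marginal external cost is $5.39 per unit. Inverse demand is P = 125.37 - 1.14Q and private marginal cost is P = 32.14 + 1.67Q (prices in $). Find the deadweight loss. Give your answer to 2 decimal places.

DWL = $5.17

Market equilibrium (private): 32.14 + 1.67Q = 125.37 - 1.14Q → Q_m = 33.1779.
Social marginal cost = private MC + MEC = 37.53 + 1.67Q.
Set SMC = demand: 37.53 + 1.67Q = 125.37 - 1.14Q → Q* = 31.2598.
Between Q* and Q_m the wedge SMC − demand runs linearly from 0 to MEC(Q_m), so the loss is a triangle.
DWL = ½ × 1.9181 × 5.3900 = 5.1693.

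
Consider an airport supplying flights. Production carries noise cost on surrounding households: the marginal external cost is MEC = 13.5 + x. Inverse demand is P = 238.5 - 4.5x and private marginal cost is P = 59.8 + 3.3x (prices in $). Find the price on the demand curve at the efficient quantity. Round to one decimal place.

P = $154.0

Social marginal cost = private MC + MEC = 73.3 + 4.3x.
Set SMC = demand: 73.3 + 4.3x = 238.5 - 4.5x → x* = 18.7727.
Consumer price on the demand curve at x*: 238.5 − 4.5×18.7727 = 154.0229.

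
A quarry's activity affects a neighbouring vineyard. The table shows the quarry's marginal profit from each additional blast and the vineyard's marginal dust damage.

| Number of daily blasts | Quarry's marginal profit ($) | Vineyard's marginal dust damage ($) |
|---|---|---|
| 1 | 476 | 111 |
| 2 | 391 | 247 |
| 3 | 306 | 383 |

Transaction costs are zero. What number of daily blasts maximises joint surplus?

Bargaining reaches the level where marginal profit last exceeds marginal dust damage.
That holds through level 2 (391 ≥ 247) but not at 3 (306 < 383).

2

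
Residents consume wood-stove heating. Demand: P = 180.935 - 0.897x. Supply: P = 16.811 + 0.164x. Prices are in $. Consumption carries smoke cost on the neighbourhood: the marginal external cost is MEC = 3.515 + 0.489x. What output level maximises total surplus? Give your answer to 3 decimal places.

x* = 103.619

Social marginal benefit = demand − MEC = 177.420 - 1.386x.
Set SMB = MC: 177.420 - 1.386x = 16.811 + 0.164x → x* = 103.6187.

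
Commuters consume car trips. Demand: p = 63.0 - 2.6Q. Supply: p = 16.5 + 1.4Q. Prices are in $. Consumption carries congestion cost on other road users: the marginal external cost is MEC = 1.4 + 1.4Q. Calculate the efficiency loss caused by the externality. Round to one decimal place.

DWL = $28.9

Market equilibrium (private): 16.5 + 1.4Q = 63.0 - 2.6Q → Q_m = 11.6250.
Social marginal benefit = demand − MEC = 61.6 - 4.0Q.
Set SMB = MC: 61.6 - 4.0Q = 16.5 + 1.4Q → Q* = 8.3519.
Between Q* and Q_m the wedge MC − SMB runs linearly from 0 to MEC(Q_m), so the loss is a triangle.
DWL = ½ × 3.2731 × 17.6750 = 28.9260.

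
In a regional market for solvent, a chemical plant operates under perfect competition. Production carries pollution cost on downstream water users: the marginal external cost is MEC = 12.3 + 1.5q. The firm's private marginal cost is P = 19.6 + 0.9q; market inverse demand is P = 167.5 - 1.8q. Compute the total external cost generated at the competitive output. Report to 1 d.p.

Market equilibrium (private): 19.6 + 0.9q = 167.5 - 1.8q → q_m = 54.7778.
Total external cost = ∫₀^{q_m} (12.3 + 1.5q) dq = 12.3×54.7778 + ½×1.5×54.7778² = 2924.2225.

2924.2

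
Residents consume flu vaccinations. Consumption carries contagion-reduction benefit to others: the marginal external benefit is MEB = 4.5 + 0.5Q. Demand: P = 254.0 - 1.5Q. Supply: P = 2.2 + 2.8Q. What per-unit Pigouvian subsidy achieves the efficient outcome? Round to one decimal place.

subsidy = 38.2 per unit

Social marginal benefit = demand + MEB = 258.5 - Q.
Set SMB = MC: 258.5 - Q = 2.2 + 2.8Q → Q* = 67.4474.
The Pigouvian subsidy equals MEB at Q*: 4.5 + 0.5×67.4474 = 38.2237.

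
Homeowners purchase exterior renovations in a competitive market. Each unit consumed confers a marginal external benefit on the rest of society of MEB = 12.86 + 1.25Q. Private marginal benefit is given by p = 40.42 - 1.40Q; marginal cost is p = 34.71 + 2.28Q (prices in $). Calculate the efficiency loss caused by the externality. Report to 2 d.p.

DWL = $45.07

Market equilibrium (private): 34.71 + 2.28Q = 40.42 - 1.40Q → Q_m = 1.5516.
Social marginal benefit = demand + MEB = 53.28 - 0.15Q.
Set SMB = MC: 53.28 - 0.15Q = 34.71 + 2.28Q → Q* = 7.6420.
The welfare-loss triangle has base |Q_m − Q*| and height MEB(Q_m) (the vertical gap between SMB and MC is zero at Q* and MEB at Q_m).
DWL = ½ × 6.0904 × 14.7995 = 45.0674.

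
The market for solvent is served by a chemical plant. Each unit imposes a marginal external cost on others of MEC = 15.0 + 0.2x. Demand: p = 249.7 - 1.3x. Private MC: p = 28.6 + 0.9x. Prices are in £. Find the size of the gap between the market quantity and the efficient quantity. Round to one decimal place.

14.6 units

Market equilibrium (private): 28.6 + 0.9x = 249.7 - 1.3x → x_m = 100.5000.
Social marginal cost = private MC + MEC = 43.6 + 1.1x.
Set SMC = demand: 43.6 + 1.1x = 249.7 - 1.3x → x* = 85.8750.
Gap = |100.5000 − 85.8750| = 14.6250.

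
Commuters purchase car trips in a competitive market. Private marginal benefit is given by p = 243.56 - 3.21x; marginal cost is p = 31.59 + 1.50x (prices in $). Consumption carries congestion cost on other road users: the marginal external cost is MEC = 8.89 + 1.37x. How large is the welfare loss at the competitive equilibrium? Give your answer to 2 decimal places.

Market equilibrium (private): 31.59 + 1.50x = 243.56 - 3.21x → x_m = 45.0042.
Social marginal benefit = demand − MEC = 234.67 - 4.58x.
Set SMB = MC: 234.67 - 4.58x = 31.59 + 1.50x → x* = 33.4013.
Between x* and x_m the wedge MC − SMB runs linearly from 0 to MEC(x_m), so the loss is a triangle.
DWL = ½ × 11.6029 × 70.5458 = 409.2679.

DWL = $409.27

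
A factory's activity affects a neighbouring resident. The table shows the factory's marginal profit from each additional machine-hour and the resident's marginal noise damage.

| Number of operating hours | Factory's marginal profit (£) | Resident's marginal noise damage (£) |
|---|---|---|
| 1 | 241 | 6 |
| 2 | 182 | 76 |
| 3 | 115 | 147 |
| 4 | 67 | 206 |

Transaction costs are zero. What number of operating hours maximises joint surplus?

Bargaining reaches the level where marginal profit last exceeds marginal noise damage.
That holds through level 2 (182 ≥ 76) but not at 3 (115 < 147).

2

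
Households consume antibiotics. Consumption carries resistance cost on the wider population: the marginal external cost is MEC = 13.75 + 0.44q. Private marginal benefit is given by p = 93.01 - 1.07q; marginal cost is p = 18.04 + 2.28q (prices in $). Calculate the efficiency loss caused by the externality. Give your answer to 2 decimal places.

DWL = $73.46

Market equilibrium (private): 18.04 + 2.28q = 93.01 - 1.07q → q_m = 22.3791.
Social marginal benefit = demand − MEC = 79.26 - 1.51q.
Set SMB = MC: 79.26 - 1.51q = 18.04 + 2.28q → q* = 16.1530.
Height of the DWL triangle at q_m is MC(q_m) − SMB(q_m) = MEC(q_m) = 23.5968.
DWL = ½ × 6.2261 × 23.5968 = 73.4580.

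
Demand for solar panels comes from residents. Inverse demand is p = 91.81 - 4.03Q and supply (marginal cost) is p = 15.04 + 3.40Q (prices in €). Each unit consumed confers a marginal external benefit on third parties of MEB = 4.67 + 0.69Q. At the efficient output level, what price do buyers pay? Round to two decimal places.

P = €43.12

Social marginal benefit = demand + MEB = 96.48 - 3.34Q.
Set SMB = MC: 96.48 - 3.34Q = 15.04 + 3.40Q → Q* = 12.0831.
Consumer price on the demand curve at Q*: 91.81 − 4.03×12.0831 = 43.1151.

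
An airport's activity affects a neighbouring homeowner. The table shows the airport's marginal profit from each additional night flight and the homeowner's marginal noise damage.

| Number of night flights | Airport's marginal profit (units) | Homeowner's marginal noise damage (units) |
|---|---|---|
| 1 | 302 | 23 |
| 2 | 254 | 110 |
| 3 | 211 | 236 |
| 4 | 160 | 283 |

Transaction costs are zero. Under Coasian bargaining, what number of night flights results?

2

Bargaining reaches the level where marginal profit last exceeds marginal noise damage.
That holds through level 2 (254 ≥ 110) but not at 3 (211 < 236).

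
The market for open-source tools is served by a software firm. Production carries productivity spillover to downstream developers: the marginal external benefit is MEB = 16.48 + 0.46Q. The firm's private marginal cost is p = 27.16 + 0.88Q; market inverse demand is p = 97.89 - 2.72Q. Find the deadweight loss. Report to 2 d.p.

DWL = 103.69

Market equilibrium (private): 27.16 + 0.88Q = 97.89 - 2.72Q → Q_m = 19.6472.
Social marginal cost = private MC − MEB = 10.68 + 0.42Q.
Set SMC = demand: 10.68 + 0.42Q = 97.89 - 2.72Q → Q* = 27.7739.
Height of the DWL triangle at Q_m is demand(Q_m) − SMC(Q_m) = MEB(Q_m) = 25.5177.
DWL = ½ × 8.1267 × 25.5177 = 103.6873.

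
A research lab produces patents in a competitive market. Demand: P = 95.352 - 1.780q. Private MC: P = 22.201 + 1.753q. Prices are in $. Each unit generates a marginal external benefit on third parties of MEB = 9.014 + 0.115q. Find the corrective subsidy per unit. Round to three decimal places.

Social marginal cost = private MC − MEB = 13.187 + 1.638q.
Set SMC = demand: 13.187 + 1.638q = 95.352 - 1.780q → q* = 24.0389.
The Pigouvian subsidy equals MEB at q*: 9.014 + 0.115×24.0389 = 11.7785.

subsidy = $11.778 per unit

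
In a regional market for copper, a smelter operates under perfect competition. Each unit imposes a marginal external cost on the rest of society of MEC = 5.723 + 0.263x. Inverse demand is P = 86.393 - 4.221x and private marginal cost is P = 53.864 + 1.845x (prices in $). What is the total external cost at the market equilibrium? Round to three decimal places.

Market equilibrium (private): 53.864 + 1.845x = 86.393 - 4.221x → x_m = 5.3625.
Total external cost = ∫₀^{x_m} (5.723 + 0.263x) dx = 5.723×5.3625 + ½×0.263×5.3625² = 34.4711.

$34.471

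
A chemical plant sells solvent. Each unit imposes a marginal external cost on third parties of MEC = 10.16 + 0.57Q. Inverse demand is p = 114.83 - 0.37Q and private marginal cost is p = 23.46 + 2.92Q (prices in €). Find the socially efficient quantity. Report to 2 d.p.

Social marginal cost = private MC + MEC = 33.62 + 3.49Q.
Set SMC = demand: 33.62 + 3.49Q = 114.83 - 0.37Q → Q* = 21.0389.

Q* = 21.04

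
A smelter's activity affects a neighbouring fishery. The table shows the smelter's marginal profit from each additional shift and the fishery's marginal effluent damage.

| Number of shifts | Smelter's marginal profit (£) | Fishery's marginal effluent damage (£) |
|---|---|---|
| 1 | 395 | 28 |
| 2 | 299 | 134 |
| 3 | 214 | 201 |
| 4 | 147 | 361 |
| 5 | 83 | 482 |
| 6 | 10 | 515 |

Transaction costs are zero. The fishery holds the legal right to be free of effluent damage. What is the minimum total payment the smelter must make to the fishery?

Efficient level: marginal profit ≥ marginal effluent damage through level 3, so k* = 3.
With the fishery holding the right, the smelter must at least compensate total damage at k*: 28 + 134 + 201 = 363.

£363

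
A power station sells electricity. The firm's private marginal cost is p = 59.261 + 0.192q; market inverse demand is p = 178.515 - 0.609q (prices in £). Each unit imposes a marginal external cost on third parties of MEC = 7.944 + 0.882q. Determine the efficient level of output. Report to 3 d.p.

q* = 66.138

Social marginal cost = private MC + MEC = 67.205 + 1.074q.
Set SMC = demand: 67.205 + 1.074q = 178.515 - 0.609q → q* = 66.1378.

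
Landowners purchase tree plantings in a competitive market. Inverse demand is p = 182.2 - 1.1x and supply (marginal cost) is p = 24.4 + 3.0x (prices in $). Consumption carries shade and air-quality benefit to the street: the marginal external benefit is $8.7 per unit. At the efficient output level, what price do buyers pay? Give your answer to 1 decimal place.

Social marginal benefit = demand + MEB = 190.9 - 1.1x.
Set SMB = MC: 190.9 - 1.1x = 24.4 + 3.0x → x* = 40.6098.
Consumer price on the demand curve at x*: 182.2 − 1.1×40.6098 = 137.5292.

P = $137.5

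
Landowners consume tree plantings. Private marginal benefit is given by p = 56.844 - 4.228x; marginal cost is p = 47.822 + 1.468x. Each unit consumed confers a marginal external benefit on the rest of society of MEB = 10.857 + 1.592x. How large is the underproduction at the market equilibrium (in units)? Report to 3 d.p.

3.260 units

Market equilibrium (private): 47.822 + 1.468x = 56.844 - 4.228x → x_m = 1.5839.
Social marginal benefit = demand + MEB = 67.701 - 2.636x.
Set SMB = MC: 67.701 - 2.636x = 47.822 + 1.468x → x* = 4.8438.
Gap = |1.5839 − 4.8438| = 3.2599.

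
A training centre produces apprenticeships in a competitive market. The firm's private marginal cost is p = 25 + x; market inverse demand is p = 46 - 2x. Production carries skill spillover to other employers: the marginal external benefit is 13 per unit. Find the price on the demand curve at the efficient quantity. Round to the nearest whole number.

P = 23

Social marginal cost = private MC − MEB = 12 + x.
Set SMC = demand: 12 + x = 46 - 2x → x* = 11.3333.
Consumer price on the demand curve at x*: 46 − 2×11.3333 = 23.3334.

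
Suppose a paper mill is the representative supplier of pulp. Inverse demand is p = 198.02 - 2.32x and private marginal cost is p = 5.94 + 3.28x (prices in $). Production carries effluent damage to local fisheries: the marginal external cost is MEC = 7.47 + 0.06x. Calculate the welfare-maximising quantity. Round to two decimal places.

Social marginal cost = private MC + MEC = 13.41 + 3.34x.
Set SMC = demand: 13.41 + 3.34x = 198.02 - 2.32x → x* = 32.6166.

x* = 32.62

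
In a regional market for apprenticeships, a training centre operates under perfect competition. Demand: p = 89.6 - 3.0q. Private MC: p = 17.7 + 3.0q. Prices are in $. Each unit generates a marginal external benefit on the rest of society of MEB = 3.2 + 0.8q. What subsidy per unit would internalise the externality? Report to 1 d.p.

Social marginal cost = private MC − MEB = 14.5 + 2.2q.
Set SMC = demand: 14.5 + 2.2q = 89.6 - 3.0q → q* = 14.4423.
The Pigouvian subsidy equals MEB at q*: 3.2 + 0.8×14.4423 = 14.7538.

subsidy = $14.8 per unit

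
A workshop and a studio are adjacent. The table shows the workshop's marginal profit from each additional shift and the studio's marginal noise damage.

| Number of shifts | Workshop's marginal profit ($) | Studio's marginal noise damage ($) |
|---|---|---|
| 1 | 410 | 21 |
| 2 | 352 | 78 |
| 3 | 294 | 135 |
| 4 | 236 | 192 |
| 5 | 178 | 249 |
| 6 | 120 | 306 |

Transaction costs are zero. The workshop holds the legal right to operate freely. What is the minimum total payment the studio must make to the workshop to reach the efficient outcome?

$298

Left alone the workshop would choose level 6 (marginal profit stays positive).
Efficient level: k* = 4 (marginal profit ≥ marginal noise damage through 4).
The studio must at least cover the workshop's forgone profit from cutting 6→4: 178 + 120 = 298.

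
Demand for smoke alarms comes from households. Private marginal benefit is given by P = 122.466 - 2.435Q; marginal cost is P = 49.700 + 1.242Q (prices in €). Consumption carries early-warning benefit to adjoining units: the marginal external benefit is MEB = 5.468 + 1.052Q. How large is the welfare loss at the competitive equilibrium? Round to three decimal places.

Market equilibrium (private): 49.700 + 1.242Q = 122.466 - 2.435Q → Q_m = 19.7895.
Social marginal benefit = demand + MEB = 127.934 - 1.383Q.
Set SMB = MC: 127.934 - 1.383Q = 49.700 + 1.242Q → Q* = 29.8034.
Between Q* and Q_m the wedge SMB − MC runs linearly from 0 to MEB(Q_m), so the loss is a triangle.
DWL = ½ × 10.0139 × 26.2866 = 131.6157.

DWL = €131.616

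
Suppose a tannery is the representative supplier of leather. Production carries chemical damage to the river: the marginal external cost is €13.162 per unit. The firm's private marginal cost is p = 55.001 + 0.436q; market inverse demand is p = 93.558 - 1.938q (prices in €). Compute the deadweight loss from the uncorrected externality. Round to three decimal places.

Market equilibrium (private): 55.001 + 0.436q = 93.558 - 1.938q → q_m = 16.2414.
Social marginal cost = private MC + MEC = 68.163 + 0.436q.
Set SMC = demand: 68.163 + 0.436q = 93.558 - 1.938q → q* = 10.6971.
Between q* and q_m the wedge SMC − demand runs linearly from 0 to MEC(q_m), so the loss is a triangle.
DWL = ½ × 5.5443 × 13.1620 = 36.4870.

DWL = €36.487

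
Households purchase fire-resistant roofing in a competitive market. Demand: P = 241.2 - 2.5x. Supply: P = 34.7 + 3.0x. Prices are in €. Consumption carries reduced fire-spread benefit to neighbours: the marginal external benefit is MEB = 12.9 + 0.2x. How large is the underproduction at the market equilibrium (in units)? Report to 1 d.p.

3.9 units

Market equilibrium (private): 34.7 + 3.0x = 241.2 - 2.5x → x_m = 37.5455.
Social marginal benefit = demand + MEB = 254.1 - 2.3x.
Set SMB = MC: 254.1 - 2.3x = 34.7 + 3.0x → x* = 41.3962.
Gap = |37.5455 − 41.3962| = 3.8507.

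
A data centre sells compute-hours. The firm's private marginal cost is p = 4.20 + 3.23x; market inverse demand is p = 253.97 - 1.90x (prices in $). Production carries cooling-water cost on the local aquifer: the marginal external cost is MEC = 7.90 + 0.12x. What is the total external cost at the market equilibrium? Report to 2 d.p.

$526.87

Market equilibrium (private): 4.20 + 3.23x = 253.97 - 1.90x → x_m = 48.6881.
Total external cost = ∫₀^{x_m} (7.90 + 0.12x) dx = 7.90×48.6881 + ½×0.12×48.6881² = 526.8679.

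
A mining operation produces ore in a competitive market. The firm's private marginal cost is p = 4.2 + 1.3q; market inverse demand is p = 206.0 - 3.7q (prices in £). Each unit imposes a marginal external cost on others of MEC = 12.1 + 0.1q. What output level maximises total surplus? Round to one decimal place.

Social marginal cost = private MC + MEC = 16.3 + 1.4q.
Set SMC = demand: 16.3 + 1.4q = 206.0 - 3.7q → q* = 37.1961.

q* = 37.2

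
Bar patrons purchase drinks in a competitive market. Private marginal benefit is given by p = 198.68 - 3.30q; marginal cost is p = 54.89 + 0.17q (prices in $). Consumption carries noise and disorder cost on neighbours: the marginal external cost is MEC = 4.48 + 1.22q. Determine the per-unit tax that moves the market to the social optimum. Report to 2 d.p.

Social marginal benefit = demand − MEC = 194.20 - 4.52q.
Set SMB = MC: 194.20 - 4.52q = 54.89 + 0.17q → q* = 29.7036.
The Pigouvian tax equals MEC at q*: 4.48 + 1.22×29.7036 = 40.7184.

tax = $40.72 per unit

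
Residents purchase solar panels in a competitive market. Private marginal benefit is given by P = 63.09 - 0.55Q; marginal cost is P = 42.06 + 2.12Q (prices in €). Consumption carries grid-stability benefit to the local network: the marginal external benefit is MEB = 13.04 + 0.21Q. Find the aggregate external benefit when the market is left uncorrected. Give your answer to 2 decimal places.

€109.22

Market equilibrium (private): 42.06 + 2.12Q = 63.09 - 0.55Q → Q_m = 7.8764.
Total external benefit = ∫₀^{Q_m} (13.04 + 0.21Q) dQ = 13.04×7.8764 + ½×0.21×7.8764² = 109.2222.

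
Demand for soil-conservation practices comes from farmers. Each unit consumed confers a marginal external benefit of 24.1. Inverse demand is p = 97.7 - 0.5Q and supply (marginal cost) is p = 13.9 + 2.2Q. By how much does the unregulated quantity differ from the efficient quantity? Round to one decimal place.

Market equilibrium (private): 13.9 + 2.2Q = 97.7 - 0.5Q → Q_m = 31.0370.
Social marginal benefit = demand + MEB = 121.8 - 0.5Q.
Set SMB = MC: 121.8 - 0.5Q = 13.9 + 2.2Q → Q* = 39.9630.
Gap = |31.0370 − 39.9630| = 8.9260.

8.9 units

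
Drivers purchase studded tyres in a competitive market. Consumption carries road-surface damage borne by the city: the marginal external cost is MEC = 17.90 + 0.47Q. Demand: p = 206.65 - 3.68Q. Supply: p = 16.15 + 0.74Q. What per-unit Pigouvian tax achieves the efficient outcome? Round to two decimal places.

Social marginal benefit = demand − MEC = 188.75 - 4.15Q.
Set SMB = MC: 188.75 - 4.15Q = 16.15 + 0.74Q → Q* = 35.2965.
The Pigouvian tax equals MEC at Q*: 17.90 + 0.47×35.2965 = 34.4894.

tax = 34.49 per unit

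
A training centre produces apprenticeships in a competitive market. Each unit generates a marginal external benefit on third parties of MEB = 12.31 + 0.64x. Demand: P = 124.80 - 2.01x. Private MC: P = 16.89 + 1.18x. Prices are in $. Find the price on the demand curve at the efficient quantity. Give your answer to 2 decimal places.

P = $30.04

Social marginal cost = private MC − MEB = 4.58 + 0.54x.
Set SMC = demand: 4.58 + 0.54x = 124.80 - 2.01x → x* = 47.1451.
Consumer price on the demand curve at x*: 124.80 − 2.01×47.1451 = 30.0383.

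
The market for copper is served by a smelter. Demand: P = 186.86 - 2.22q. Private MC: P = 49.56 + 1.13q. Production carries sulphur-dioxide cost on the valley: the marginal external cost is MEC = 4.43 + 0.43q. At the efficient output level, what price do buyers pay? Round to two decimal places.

P = 108.83

Social marginal cost = private MC + MEC = 53.99 + 1.56q.
Set SMC = demand: 53.99 + 1.56q = 186.86 - 2.22q → q* = 35.1508.
Consumer price on the demand curve at q*: 186.86 − 2.22×35.1508 = 108.8252.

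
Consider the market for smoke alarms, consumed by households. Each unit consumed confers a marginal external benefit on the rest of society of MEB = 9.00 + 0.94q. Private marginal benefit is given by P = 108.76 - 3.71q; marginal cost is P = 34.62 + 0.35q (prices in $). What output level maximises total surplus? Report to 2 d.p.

q* = 26.65

Social marginal benefit = demand + MEB = 117.76 - 2.77q.
Set SMB = MC: 117.76 - 2.77q = 34.62 + 0.35q → q* = 26.6474.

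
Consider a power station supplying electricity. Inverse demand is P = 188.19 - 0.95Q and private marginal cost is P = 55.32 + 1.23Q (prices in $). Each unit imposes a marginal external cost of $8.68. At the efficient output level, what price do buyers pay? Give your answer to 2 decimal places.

P = $134.07

Social marginal cost = private MC + MEC = 64.00 + 1.23Q.
Set SMC = demand: 64.00 + 1.23Q = 188.19 - 0.95Q → Q* = 56.9679.
Consumer price on the demand curve at Q*: 188.19 − 0.95×56.9679 = 134.0705.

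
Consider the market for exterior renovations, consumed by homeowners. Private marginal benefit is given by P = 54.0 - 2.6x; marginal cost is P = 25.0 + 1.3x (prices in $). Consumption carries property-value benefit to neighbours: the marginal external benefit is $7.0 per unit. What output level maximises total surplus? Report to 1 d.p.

x* = 9.2

Social marginal benefit = demand + MEB = 61.0 - 2.6x.
Set SMB = MC: 61.0 - 2.6x = 25.0 + 1.3x → x* = 9.2308.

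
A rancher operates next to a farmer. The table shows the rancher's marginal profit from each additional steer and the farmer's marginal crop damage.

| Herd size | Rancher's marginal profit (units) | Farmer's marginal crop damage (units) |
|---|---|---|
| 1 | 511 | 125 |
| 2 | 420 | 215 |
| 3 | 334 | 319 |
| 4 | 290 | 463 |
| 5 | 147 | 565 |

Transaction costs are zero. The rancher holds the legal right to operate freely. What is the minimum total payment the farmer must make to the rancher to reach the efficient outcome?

Left alone the rancher would choose level 5 (marginal profit stays positive).
Efficient level: k* = 3 (marginal profit ≥ marginal crop damage through 3).
The farmer must at least cover the rancher's forgone profit from cutting 5→3: 290 + 147 = 437.

437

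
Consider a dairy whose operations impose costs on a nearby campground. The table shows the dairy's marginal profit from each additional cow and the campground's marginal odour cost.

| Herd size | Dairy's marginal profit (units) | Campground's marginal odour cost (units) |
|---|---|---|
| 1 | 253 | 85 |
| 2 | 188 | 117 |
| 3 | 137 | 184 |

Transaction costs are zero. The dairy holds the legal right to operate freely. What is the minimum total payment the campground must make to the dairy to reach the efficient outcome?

137

Left alone the dairy would choose level 3 (marginal profit stays positive).
Efficient level: k* = 2 (marginal profit ≥ marginal odour cost through 2).
The campground must at least cover the dairy's forgone profit from cutting 3→2: 137 = 137.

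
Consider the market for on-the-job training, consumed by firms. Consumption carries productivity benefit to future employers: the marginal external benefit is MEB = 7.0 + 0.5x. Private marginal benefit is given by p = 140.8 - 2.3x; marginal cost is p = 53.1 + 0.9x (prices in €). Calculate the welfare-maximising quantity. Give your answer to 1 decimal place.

x* = 35.1

Social marginal benefit = demand + MEB = 147.8 - 1.8x.
Set SMB = MC: 147.8 - 1.8x = 53.1 + 0.9x → x* = 35.0741.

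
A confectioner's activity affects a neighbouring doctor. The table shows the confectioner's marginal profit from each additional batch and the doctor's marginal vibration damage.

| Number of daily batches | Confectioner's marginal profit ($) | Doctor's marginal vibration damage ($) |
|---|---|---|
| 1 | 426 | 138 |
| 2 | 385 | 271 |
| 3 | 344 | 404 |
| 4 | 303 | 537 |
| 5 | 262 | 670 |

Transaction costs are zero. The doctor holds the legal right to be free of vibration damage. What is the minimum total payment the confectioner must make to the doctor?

Efficient level: marginal profit ≥ marginal vibration damage through level 2, so k* = 2.
With the doctor holding the right, the confectioner must at least compensate total damage at k*: 138 + 271 = 409.

$409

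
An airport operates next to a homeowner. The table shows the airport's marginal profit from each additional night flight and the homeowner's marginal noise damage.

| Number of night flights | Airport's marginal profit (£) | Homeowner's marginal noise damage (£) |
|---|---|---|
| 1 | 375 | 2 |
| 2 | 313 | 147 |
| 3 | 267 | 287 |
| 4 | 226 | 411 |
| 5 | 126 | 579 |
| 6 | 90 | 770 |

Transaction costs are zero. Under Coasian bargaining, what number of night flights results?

2

Bargaining reaches the level where marginal profit last exceeds marginal noise damage.
That holds through level 2 (313 ≥ 147) but not at 3 (267 < 287).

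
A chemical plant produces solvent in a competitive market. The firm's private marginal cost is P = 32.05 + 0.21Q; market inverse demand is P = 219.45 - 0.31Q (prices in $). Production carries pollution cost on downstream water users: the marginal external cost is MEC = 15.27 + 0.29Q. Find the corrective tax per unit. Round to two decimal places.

tax = $76.90 per unit

Social marginal cost = private MC + MEC = 47.32 + 0.50Q.
Set SMC = demand: 47.32 + 0.50Q = 219.45 - 0.31Q → Q* = 212.5062.
The Pigouvian tax equals MEC at Q*: 15.27 + 0.29×212.5062 = 76.8968.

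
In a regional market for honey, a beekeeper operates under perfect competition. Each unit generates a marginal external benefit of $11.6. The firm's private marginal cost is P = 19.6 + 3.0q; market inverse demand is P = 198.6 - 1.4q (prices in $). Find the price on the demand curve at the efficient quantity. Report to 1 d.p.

P = $138.0

Social marginal cost = private MC − MEB = 8.0 + 3.0q.
Set SMC = demand: 8.0 + 3.0q = 198.6 - 1.4q → q* = 43.3182.
Consumer price on the demand curve at q*: 198.6 − 1.4×43.3182 = 137.9545.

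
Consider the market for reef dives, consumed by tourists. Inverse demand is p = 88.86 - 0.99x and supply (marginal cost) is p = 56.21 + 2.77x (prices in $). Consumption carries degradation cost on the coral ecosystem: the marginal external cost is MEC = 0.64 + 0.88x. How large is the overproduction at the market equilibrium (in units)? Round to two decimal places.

Market equilibrium (private): 56.21 + 2.77x = 88.86 - 0.99x → x_m = 8.6835.
Social marginal benefit = demand − MEC = 88.22 - 1.87x.
Set SMB = MC: 88.22 - 1.87x = 56.21 + 2.77x → x* = 6.8987.
Gap = |8.6835 − 6.8987| = 1.7848.

1.78 units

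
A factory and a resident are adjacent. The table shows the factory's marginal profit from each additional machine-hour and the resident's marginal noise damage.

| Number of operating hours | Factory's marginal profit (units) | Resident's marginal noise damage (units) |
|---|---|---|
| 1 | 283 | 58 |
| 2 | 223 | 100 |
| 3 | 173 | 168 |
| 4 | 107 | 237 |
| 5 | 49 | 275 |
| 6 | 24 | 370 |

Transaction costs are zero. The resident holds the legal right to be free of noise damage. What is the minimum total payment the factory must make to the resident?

Efficient level: marginal profit ≥ marginal noise damage through level 3, so k* = 3.
With the resident holding the right, the factory must at least compensate total damage at k*: 58 + 100 + 168 = 326.

326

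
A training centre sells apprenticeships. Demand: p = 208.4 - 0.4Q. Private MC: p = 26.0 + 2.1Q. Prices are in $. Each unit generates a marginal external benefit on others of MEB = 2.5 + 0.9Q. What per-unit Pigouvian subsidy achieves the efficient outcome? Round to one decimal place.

Social marginal cost = private MC − MEB = 23.5 + 1.2Q.
Set SMC = demand: 23.5 + 1.2Q = 208.4 - 0.4Q → Q* = 115.5625.
The Pigouvian subsidy equals MEB at Q*: 2.5 + 0.9×115.5625 = 106.5063.

subsidy = $106.5 per unit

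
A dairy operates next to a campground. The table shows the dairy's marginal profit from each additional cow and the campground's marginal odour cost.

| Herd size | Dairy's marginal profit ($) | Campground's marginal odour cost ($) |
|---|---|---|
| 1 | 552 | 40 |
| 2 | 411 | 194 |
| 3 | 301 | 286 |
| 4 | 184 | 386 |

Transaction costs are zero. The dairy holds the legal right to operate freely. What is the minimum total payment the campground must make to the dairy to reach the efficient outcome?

Left alone the dairy would choose level 4 (marginal profit stays positive).
Efficient level: k* = 3 (marginal profit ≥ marginal odour cost through 3).
The campground must at least cover the dairy's forgone profit from cutting 4→3: 184 = 184.

$184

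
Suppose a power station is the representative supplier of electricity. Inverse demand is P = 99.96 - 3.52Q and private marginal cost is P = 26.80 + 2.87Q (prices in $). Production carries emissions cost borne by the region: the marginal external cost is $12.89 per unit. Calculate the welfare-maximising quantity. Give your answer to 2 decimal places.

Social marginal cost = private MC + MEC = 39.69 + 2.87Q.
Set SMC = demand: 39.69 + 2.87Q = 99.96 - 3.52Q → Q* = 9.4319.

Q* = 9.43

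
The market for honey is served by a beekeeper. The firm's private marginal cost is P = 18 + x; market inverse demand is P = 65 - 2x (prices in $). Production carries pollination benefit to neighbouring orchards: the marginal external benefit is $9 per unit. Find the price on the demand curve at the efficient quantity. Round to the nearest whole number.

Social marginal cost = private MC − MEB = 9 + x.
Set SMC = demand: 9 + x = 65 - 2x → x* = 18.6667.
Consumer price on the demand curve at x*: 65 − 2×18.6667 = 27.6666.

P = $28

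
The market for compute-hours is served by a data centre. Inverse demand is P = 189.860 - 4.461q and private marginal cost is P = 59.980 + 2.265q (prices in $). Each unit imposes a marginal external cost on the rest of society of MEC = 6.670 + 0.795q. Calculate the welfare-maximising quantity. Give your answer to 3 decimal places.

q* = 16.382

Social marginal cost = private MC + MEC = 66.650 + 3.060q.
Set SMC = demand: 66.650 + 3.060q = 189.860 - 4.461q → q* = 16.3821.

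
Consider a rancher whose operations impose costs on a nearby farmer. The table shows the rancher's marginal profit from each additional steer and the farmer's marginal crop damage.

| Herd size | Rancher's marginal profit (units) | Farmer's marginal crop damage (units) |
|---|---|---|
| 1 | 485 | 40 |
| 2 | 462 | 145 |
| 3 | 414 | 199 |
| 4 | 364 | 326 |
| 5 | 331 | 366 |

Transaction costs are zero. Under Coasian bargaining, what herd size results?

Bargaining reaches the level where marginal profit last exceeds marginal crop damage.
That holds through level 4 (364 ≥ 326) but not at 5 (331 < 366).

4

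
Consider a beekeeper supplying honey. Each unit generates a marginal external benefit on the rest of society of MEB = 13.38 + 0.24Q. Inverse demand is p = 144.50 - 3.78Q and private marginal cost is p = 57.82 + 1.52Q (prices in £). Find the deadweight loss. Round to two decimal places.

DWL = £29.59

Market equilibrium (private): 57.82 + 1.52Q = 144.50 - 3.78Q → Q_m = 16.3547.
Social marginal cost = private MC − MEB = 44.44 + 1.28Q.
Set SMC = demand: 44.44 + 1.28Q = 144.50 - 3.78Q → Q* = 19.7747.
The welfare-loss triangle has base |Q_m − Q*| and height MEB(Q_m) (the vertical gap between SMC and demand is zero at Q* and MEB at Q_m).
DWL = ½ × 3.4200 × 17.3051 = 29.5917.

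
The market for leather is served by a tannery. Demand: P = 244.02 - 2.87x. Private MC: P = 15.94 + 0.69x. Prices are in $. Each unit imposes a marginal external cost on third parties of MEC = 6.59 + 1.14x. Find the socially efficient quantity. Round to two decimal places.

x* = 47.13

Social marginal cost = private MC + MEC = 22.53 + 1.83x.
Set SMC = demand: 22.53 + 1.83x = 244.02 - 2.87x → x* = 47.1255.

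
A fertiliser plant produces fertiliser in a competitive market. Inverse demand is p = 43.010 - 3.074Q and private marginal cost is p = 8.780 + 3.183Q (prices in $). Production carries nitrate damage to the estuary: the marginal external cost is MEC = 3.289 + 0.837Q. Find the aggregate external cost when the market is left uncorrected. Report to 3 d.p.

Market equilibrium (private): 8.780 + 3.183Q = 43.010 - 3.074Q → Q_m = 5.4707.
Total external cost = ∫₀^{Q_m} (3.289 + 0.837Q) dQ = 3.289×5.4707 + ½×0.837×5.4707² = 30.5182.

$30.518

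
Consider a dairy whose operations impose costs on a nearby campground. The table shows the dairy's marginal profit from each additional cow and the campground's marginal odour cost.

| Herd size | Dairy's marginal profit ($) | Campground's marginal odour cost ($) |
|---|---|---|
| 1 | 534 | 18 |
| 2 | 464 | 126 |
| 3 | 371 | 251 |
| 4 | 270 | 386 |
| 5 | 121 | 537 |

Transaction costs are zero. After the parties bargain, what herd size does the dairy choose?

3

Bargaining reaches the level where marginal profit last exceeds marginal odour cost.
That holds through level 3 (371 ≥ 251) but not at 4 (270 < 386).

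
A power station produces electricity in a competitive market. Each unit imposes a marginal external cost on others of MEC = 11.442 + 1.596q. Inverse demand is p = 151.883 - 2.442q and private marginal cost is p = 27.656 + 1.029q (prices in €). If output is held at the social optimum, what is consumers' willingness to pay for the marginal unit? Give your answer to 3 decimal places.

P = €97.527

Social marginal cost = private MC + MEC = 39.098 + 2.625q.
Set SMC = demand: 39.098 + 2.625q = 151.883 - 2.442q → q* = 22.2587.
Consumer price on the demand curve at q*: 151.883 − 2.442×22.2587 = 97.5273.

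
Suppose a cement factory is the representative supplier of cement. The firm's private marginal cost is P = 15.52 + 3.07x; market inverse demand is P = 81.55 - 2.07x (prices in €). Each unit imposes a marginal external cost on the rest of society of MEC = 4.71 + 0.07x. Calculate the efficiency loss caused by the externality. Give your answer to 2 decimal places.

DWL = €3.02

Market equilibrium (private): 15.52 + 3.07x = 81.55 - 2.07x → x_m = 12.8463.
Social marginal cost = private MC + MEC = 20.23 + 3.14x.
Set SMC = demand: 20.23 + 3.14x = 81.55 - 2.07x → x* = 11.7697.
Between x* and x_m the wedge SMC − demand runs linearly from 0 to MEC(x_m), so the loss is a triangle.
DWL = ½ × 1.0766 × 5.6092 = 3.0194.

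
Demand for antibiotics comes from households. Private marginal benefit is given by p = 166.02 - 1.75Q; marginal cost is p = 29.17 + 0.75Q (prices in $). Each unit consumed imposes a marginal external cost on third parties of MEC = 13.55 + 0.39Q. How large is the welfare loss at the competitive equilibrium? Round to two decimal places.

Market equilibrium (private): 29.17 + 0.75Q = 166.02 - 1.75Q → Q_m = 54.7400.
Social marginal benefit = demand − MEC = 152.47 - 2.14Q.
Set SMB = MC: 152.47 - 2.14Q = 29.17 + 0.75Q → Q* = 42.6644.
The loss is the area between SMB and MC from Q* to Q_m; with linear curves that's a triangle of height MEC(Q_m).
DWL = ½ × 12.0756 × 34.8986 = 210.7108.

DWL = $210.71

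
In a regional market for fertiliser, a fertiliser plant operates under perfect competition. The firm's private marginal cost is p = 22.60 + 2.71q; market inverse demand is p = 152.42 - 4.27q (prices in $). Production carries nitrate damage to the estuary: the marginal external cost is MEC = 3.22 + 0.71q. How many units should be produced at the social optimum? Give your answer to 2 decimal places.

Social marginal cost = private MC + MEC = 25.82 + 3.42q.
Set SMC = demand: 25.82 + 3.42q = 152.42 - 4.27q → q* = 16.4629.

q* = 16.46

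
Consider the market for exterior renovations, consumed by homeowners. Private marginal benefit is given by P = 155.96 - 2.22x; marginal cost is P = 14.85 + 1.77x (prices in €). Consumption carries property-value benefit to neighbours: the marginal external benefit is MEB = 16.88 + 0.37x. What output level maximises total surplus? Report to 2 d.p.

x* = 43.64

Social marginal benefit = demand + MEB = 172.84 - 1.85x.
Set SMB = MC: 172.84 - 1.85x = 14.85 + 1.77x → x* = 43.6436.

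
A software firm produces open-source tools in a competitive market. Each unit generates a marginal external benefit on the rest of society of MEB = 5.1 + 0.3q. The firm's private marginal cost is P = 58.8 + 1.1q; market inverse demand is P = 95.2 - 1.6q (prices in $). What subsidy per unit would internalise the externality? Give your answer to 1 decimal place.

subsidy = $10.3 per unit

Social marginal cost = private MC − MEB = 53.7 + 0.8q.
Set SMC = demand: 53.7 + 0.8q = 95.2 - 1.6q → q* = 17.2917.
The Pigouvian subsidy equals MEB at q*: 5.1 + 0.3×17.2917 = 10.2875.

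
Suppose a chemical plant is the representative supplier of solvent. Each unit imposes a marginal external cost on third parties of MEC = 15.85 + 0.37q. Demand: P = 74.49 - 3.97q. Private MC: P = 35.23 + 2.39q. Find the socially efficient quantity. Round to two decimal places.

Social marginal cost = private MC + MEC = 51.08 + 2.76q.
Set SMC = demand: 51.08 + 2.76q = 74.49 - 3.97q → q* = 3.4785.

q* = 3.48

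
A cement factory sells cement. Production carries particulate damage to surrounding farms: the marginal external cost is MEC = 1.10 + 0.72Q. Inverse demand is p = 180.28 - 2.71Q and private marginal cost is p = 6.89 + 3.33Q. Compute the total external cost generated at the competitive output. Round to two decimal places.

328.25

Market equilibrium (private): 6.89 + 3.33Q = 180.28 - 2.71Q → Q_m = 28.7070.
Total external cost = ∫₀^{Q_m} (1.10 + 0.72Q) dQ = 1.10×28.7070 + ½×0.72×28.7070² = 328.2508.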